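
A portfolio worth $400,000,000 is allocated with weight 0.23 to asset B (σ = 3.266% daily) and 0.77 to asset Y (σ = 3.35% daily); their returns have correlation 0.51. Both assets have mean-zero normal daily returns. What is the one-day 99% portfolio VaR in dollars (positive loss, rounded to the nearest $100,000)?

σ_p² = 0.23²·3.266² + 0.77²·3.35² + 2·0.51·0.23·0.77·3.266·3.35 = 9.1945 (%²).
σ_p = √9.1945 = 3.032%.
At 99%, z = 2.326.
VaR = 2.326 × 3.032% = 7.052%; on $400,000,000 that is $28,208,000.

$28,200,000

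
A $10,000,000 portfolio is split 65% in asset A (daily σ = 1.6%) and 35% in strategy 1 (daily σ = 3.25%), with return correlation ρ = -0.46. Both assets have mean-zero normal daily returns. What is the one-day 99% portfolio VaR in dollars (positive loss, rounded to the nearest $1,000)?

σ_p² = 0.65²·1.6² + 0.35²·3.25² + 2·-0.46·0.65·0.35·1.6·3.25 = 1.2871 (%²).
σ_p = √1.2871 = 1.135%.
At 99%, z = 2.326.
VaR = 2.326 × 1.135% = 2.640%; on $10,000,000 that is $264,000.

$264,000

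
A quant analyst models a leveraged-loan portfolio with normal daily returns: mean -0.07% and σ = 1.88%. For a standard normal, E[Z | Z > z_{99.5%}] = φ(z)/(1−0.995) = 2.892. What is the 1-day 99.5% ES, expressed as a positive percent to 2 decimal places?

ES = −(-0.07%) + 1.88% × 2.892 = 5.507%.

5.51%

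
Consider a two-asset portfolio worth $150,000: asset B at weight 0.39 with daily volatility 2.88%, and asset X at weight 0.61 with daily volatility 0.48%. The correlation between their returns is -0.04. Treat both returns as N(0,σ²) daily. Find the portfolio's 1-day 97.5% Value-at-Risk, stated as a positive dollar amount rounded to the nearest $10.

σ_p² = 0.39²·2.88² + 0.61²·0.48² + 2·-0.04·0.39·0.61·2.88·0.48 = 1.3210 (%²).
σ_p = √1.3210 = 1.149%.
At 97.5%, z = 1.960.
VaR = 1.960 × 1.149% = 2.252%; on $150,000 that is $3,378.

$3,380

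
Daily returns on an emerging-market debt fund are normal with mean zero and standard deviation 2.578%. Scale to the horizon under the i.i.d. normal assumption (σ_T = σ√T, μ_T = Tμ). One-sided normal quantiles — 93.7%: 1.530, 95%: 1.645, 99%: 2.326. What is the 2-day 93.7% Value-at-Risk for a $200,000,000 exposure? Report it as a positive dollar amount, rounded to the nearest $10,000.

σ_{2d} = 2.578% × √2 = 3.646%.
VaR = 1.530 × 3.646% = 5.578%.
On $200,000,000: 0.05578 × $200,000,000 = $11,156,000.

$11,160,000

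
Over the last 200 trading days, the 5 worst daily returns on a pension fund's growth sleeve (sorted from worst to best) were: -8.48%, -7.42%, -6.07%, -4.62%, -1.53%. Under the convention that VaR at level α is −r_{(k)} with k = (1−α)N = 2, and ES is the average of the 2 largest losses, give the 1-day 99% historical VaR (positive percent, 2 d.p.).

k = 2; the 2nd lowest return is -7.42%, so VaR = 7.42%.

7.42%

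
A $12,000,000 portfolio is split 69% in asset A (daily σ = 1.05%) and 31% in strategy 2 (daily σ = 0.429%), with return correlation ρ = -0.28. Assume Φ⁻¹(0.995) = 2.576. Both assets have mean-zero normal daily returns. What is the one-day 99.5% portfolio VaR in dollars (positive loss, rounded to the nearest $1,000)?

σ_p² = 0.69²·1.05² + 0.31²·0.429² + 2·-0.28·0.69·0.31·1.05·0.429 = 0.4886 (%²).
σ_p = √0.4886 = 0.699%.
VaR = 2.576 × 0.699% = 1.801%; on $12,000,000 that is $216,120.

$216,000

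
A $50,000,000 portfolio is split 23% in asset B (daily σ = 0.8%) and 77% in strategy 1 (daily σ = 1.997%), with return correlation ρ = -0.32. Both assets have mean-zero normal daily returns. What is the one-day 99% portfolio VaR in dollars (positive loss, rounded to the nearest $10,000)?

$1,730,000

σ_p² = 0.23²·0.8² + 0.77²·1.997² + 2·-0.32·0.23·0.77·0.8·1.997 = 2.2173 (%²).
σ_p = √2.2173 = 1.489%.
At 99%, z = 2.326.
VaR = 2.326 × 1.489% = 3.463%; on $50,000,000 that is $1,731,500.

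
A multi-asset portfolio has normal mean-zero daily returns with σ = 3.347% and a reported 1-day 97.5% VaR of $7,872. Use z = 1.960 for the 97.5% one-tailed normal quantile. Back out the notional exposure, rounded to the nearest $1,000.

$120,000

VaR as a fraction of value: z·σ = 1.960 × 3.347% = 6.56012%.
Position = $7,872 / 0.0656012 = $119,998.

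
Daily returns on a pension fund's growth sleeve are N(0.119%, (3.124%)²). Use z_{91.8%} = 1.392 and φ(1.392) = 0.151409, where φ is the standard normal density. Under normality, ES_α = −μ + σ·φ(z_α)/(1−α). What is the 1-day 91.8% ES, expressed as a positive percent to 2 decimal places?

5.65%

Tail multiplier: φ(z)/(1−α) = 0.151409 / 0.082 = 1.846.
ES = −(0.119%) + 3.124% × 1.846 = 5.648%.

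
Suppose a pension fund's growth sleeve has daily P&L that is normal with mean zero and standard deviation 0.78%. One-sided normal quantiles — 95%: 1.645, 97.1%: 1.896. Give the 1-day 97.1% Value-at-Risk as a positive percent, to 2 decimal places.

1.48%

VaR = z·σ = 1.896 × 0.78% = 1.479%.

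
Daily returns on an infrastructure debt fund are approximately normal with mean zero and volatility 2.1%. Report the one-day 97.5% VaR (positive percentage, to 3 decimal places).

At 97.5% one-sided, z = 1.960.
VaR = z·σ = 1.960 × 2.1% = 4.116%.

4.116%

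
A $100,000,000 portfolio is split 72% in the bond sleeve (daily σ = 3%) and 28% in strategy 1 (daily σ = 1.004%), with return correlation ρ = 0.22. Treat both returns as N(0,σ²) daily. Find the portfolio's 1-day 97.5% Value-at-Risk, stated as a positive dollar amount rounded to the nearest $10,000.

$4,390,000

σ_p² = 0.72²·3² + 0.28²·1.004² + 2·0.22·0.72·0.28·3·1.004 = 5.0118 (%²).
σ_p = √5.0118 = 2.239%.
At 97.5%, z = 1.960.
VaR = 1.960 × 2.239% = 4.388%; on $100,000,000 that is $4,388,000.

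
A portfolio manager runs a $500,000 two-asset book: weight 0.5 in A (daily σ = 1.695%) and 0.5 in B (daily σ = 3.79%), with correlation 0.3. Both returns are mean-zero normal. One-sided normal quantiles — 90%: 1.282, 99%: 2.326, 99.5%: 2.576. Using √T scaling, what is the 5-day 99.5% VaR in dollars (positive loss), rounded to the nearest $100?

$66,100

σ_p = √(0.5²·1.695² + 0.5²·3.79² + 2·0.3·0.5·0.5·1.695·3.79) = 2.296%.
σ_{5d} = 2.296% × √5 = 5.134%.
VaR = 2.576 × 5.134% = 13.225%; on $500,000 that is $66,125.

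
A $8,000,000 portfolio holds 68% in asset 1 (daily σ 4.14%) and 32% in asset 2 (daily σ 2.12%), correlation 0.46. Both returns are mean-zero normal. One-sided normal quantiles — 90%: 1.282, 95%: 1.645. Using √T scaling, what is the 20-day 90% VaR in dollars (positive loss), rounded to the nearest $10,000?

$1,460,000

σ_p = √(0.68²·4.14² + 0.32²·2.12² + 2·0.46·0.68·0.32·4.14·2.12) = 3.185%.
σ_{20d} = 3.185% × √20 = 14.244%.
VaR = 1.282 × 14.244% = 18.261%; on $8,000,000 that is $1,460,880.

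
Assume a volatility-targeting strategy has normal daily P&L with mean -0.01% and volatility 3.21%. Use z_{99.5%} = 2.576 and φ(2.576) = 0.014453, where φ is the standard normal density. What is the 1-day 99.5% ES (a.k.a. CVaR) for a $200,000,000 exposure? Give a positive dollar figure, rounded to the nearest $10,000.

Tail multiplier: φ(z)/(1−α) = 0.014453 / 0.005 = 2.891.
ES = −(-0.01%) + 3.21% × 2.891 = 9.290%.
On $200,000,000: 0.09290 × $200,000,000 = $18,580,000.

$18,580,000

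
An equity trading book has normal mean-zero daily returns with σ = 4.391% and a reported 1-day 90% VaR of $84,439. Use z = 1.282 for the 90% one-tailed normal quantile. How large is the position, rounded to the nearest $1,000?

$1,500,000

VaR as a fraction of value: z·σ = 1.282 × 4.391% = 5.62926%.
Position = $84,439 / 0.0562926 = $1,500,001.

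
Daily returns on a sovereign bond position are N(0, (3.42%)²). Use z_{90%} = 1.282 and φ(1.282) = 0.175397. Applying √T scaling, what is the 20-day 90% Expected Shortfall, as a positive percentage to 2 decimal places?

σ_{20d} = 3.42% × √20 = 15.295%.
ES multiplier = φ(z)/(1−α) = 0.175397/0.1 = 1.754.
ES = 15.295% × 1.754 = 26.827%.

26.83%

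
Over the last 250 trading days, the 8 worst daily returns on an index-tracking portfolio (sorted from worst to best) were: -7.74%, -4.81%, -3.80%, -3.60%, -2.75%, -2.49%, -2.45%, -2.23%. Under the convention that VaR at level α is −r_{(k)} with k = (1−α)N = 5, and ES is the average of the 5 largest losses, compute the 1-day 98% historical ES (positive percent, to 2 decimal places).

4.54%

The 5 worst returns sum to -22.70%.
ES = −(-22.70%) / 5 = 4.54%.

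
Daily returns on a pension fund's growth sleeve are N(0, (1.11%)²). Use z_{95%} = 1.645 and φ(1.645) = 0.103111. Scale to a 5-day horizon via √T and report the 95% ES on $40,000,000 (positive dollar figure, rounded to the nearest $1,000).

σ_{5d} = 1.11% × √5 = 2.482%.
ES multiplier = φ(z)/(1−α) = 0.103111/0.05 = 2.062.
ES = 2.482% × 2.062 = 5.118%; on $40,000,000: $2,047,200.

$2,047,000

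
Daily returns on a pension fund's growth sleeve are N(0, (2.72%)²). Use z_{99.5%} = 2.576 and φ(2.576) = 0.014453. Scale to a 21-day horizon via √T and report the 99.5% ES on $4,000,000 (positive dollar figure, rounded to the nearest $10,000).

$1,440,000

σ_{21d} = 2.72% × √21 = 12.465%.
ES multiplier = φ(z)/(1−α) = 0.014453/0.005 = 2.891.
ES = 12.465% × 2.891 = 36.036%; on $4,000,000: $1,441,440.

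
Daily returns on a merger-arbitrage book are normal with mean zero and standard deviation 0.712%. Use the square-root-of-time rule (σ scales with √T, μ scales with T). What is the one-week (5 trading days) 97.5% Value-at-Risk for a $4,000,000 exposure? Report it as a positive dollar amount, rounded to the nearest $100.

$124,800

At 97.5%, z = 1.960.
σ_{5d} = 0.712% × √5 = 1.592%.
VaR = 1.960 × 1.592% = 3.120%.
On $4,000,000: 0.03120 × $4,000,000 = $124,800.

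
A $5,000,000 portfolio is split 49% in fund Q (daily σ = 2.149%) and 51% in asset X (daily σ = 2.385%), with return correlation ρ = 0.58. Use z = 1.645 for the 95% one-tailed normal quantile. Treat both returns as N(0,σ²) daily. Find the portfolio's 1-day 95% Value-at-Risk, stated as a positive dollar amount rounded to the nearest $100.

$166,000

σ_p² = 0.49²·2.149² + 0.51²·2.385² + 2·0.58·0.49·0.51·2.149·2.385 = 4.0741 (%²).
σ_p = √4.0741 = 2.018%.
VaR = 1.645 × 2.018% = 3.320%; on $5,000,000 that is $166,000.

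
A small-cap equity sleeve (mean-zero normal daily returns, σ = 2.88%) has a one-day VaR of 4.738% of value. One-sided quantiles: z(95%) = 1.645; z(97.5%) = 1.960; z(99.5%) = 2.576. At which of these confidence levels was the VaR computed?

Implied z = VaR/σ = 4.738 / 2.88 = 1.645.
This matches z(95%) = 1.645.

95%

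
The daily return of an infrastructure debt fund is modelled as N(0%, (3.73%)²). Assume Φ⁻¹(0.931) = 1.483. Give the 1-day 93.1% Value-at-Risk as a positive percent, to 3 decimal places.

VaR = z·σ = 1.483 × 3.73% = 5.532%.

5.532%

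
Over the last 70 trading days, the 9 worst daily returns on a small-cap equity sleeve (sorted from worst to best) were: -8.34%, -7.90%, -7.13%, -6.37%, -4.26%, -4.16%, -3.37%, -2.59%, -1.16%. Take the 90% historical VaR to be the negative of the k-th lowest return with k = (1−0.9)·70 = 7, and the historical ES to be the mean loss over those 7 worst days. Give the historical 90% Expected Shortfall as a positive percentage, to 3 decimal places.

5.933%

The 7 worst returns sum to -41.53%.
ES = −(-41.53%) / 7 = 5.9328…% ≈ 5.933%.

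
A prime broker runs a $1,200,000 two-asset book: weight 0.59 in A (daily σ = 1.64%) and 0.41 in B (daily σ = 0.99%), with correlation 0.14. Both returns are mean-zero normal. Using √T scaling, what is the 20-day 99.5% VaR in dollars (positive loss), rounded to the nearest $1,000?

$152,000

σ_p = √(0.59²·1.64² + 0.41²·0.99² + 2·0.14·0.59·0.41·1.64·0.99) = 1.100%.
σ_{20d} = 1.100% × √20 = 4.919%.
z(99.5%) = 2.576.
VaR = 2.576 × 4.919% = 12.671%; on $1,200,000 that is $152,052.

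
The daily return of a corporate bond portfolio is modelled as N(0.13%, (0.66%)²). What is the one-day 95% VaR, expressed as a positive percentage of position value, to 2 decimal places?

0.96%

At 95% one-sided, z = 1.645.
VaR = −μ + z·σ = −(0.13%) + 1.645 × 0.66% = 0.956%.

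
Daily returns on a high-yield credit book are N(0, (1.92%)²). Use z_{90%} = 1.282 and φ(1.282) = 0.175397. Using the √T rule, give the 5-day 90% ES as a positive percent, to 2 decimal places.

σ_{5d} = 1.92% × √5 = 4.293%.
ES multiplier = φ(z)/(1−α) = 0.175397/0.1 = 1.754.
ES = 4.293% × 1.754 = 7.530%.

7.53%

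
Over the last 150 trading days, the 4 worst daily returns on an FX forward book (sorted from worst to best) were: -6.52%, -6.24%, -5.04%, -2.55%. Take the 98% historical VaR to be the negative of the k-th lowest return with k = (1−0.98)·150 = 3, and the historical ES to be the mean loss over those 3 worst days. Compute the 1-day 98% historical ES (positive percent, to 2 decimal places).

5.93%

The 3 worst returns sum to -17.80%.
ES = −(-17.80%) / 3 = 5.9333…% ≈ 5.93%.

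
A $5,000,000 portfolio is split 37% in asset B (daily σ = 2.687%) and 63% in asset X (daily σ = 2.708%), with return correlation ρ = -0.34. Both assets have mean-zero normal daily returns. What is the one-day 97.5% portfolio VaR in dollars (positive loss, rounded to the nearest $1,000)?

σ_p² = 0.37²·2.687² + 0.63²·2.708² + 2·-0.34·0.37·0.63·2.687·2.708 = 2.7456 (%²).
σ_p = √2.7456 = 1.657%.
At 97.5%, z = 1.960.
VaR = 1.960 × 1.657% = 3.248%; on $5,000,000 that is $162,400.

$162,000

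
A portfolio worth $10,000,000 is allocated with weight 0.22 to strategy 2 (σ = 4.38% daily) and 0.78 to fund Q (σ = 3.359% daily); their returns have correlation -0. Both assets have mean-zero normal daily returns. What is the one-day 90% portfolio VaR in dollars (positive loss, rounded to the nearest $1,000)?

$358,000

σ_p² = 0.22²·4.38² + 0.78²·3.359² + 2·-0·0.22·0.78·4.38·3.359 = 7.7930 (%²).
σ_p = √7.7930 = 2.792%.
At 90%, z = 1.282.
VaR = 1.282 × 2.792% = 3.579%; on $10,000,000 that is $357,900.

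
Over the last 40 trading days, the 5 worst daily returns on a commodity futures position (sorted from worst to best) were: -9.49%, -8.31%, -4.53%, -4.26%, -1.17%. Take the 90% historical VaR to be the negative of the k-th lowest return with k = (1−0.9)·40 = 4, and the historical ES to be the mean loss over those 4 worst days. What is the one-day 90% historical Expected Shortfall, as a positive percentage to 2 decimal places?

6.65%

The 4 worst returns sum to -26.59%.
ES = −(-26.59%) / 4 = 6.6475% ≈ 6.65%.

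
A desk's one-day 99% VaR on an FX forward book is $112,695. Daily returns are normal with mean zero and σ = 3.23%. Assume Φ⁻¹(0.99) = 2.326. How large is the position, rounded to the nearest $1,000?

$1,500,000

VaR as a fraction of value: z·σ = 2.326 × 3.23% = 7.51298%.
Position = $112,695 / 0.0751298 = $1,500,004.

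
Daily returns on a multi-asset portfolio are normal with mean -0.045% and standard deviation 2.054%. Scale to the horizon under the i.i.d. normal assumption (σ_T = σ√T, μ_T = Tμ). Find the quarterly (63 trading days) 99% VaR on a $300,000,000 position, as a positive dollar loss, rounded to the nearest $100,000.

At 99%, z = 2.326.
σ_{63d} = 2.054% × √63 = 16.303%; μ_{63d} = 63 × -0.045% = -2.835%.
VaR = −(-2.835%) + 2.326 × 16.303% = 40.756%.
On $300,000,000: 0.40756 × $300,000,000 = $122,268,000.

$122,300,000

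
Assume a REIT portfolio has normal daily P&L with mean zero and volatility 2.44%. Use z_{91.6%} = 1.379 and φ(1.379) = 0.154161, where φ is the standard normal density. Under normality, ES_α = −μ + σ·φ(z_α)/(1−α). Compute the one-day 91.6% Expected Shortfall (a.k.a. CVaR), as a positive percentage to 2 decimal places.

4.48%

Tail multiplier: φ(z)/(1−α) = 0.154161 / 0.084 = 1.835.
ES = 2.44% × 1.835 = 4.477%.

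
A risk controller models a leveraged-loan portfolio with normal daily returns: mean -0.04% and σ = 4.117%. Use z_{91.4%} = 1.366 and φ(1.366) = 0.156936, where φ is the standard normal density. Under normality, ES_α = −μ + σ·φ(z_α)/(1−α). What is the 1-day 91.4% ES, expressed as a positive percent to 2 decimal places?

Tail multiplier: φ(z)/(1−α) = 0.156936 / 0.086 = 1.825.
ES = −(-0.04%) + 4.117% × 1.825 = 7.554%.

7.55%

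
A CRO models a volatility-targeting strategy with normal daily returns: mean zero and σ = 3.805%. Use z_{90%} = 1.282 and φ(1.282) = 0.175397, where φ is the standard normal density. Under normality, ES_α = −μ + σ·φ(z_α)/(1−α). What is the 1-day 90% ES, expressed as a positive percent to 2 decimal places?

6.67%

Tail multiplier: φ(z)/(1−α) = 0.175397 / 0.1 = 1.754.
ES = 3.805% × 1.754 = 6.674%.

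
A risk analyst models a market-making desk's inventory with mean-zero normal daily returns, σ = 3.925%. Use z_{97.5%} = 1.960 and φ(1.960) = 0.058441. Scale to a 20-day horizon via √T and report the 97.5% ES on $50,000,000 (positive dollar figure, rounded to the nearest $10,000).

σ_{20d} = 3.925% × √20 = 17.553%.
ES multiplier = φ(z)/(1−α) = 0.058441/0.025 = 2.338.
ES = 17.553% × 2.338 = 41.039%; on $50,000,000: $20,519,500.

$20,520,000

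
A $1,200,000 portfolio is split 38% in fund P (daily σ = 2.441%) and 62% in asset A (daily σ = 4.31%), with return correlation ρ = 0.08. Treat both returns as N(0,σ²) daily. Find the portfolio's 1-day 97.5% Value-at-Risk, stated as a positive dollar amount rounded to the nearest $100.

$68,200

σ_p² = 0.38²·2.441² + 0.62²·4.31² + 2·0.08·0.38·0.62·2.441·4.31 = 8.3976 (%²).
σ_p = √8.3976 = 2.898%.
At 97.5%, z = 1.960.
VaR = 1.960 × 2.898% = 5.680%; on $1,200,000 that is $68,160.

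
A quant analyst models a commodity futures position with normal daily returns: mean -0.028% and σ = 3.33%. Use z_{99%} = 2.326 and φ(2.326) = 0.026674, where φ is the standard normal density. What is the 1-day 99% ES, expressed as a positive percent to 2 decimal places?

8.91%

Tail multiplier: φ(z)/(1−α) = 0.026674 / 0.01 = 2.667.
ES = −(-0.028%) + 3.33% × 2.667 = 8.909%.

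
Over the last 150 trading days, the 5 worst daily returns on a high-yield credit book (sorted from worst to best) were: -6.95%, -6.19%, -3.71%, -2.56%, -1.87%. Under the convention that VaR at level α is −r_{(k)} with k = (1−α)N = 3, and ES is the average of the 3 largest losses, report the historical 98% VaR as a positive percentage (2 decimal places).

k = 3; the 3rd lowest return is -3.71%, so VaR = 3.71%.

3.71%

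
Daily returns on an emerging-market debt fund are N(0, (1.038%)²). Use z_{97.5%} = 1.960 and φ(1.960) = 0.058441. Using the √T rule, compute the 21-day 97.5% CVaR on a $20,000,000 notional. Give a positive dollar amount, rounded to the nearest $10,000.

$2,220,000

σ_{21d} = 1.038% × √21 = 4.757%.
ES multiplier = φ(z)/(1−α) = 0.058441/0.025 = 2.338.
ES = 4.757% × 2.338 = 11.122%; on $20,000,000: $2,224,400.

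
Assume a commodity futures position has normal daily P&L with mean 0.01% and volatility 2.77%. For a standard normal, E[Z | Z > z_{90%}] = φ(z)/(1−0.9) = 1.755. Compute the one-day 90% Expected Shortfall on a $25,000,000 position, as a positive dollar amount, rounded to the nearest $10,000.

ES = −(0.01%) + 2.77% × 1.755 = 4.851%.
On $25,000,000: 0.04851 × $25,000,000 = $1,212,750.

$1,210,000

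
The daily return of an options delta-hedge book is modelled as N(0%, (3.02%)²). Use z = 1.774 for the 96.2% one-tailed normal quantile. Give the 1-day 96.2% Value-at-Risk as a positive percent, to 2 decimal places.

5.36%

VaR = z·σ = 1.774 × 3.02% = 5.357%.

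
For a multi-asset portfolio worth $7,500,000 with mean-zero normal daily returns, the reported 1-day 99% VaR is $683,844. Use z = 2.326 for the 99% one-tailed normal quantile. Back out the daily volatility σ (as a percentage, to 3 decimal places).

3.920%

VaR as a fraction: $683,844 / $7,500,000 = 9.118%.
σ = VaR / z = 9.118% / 2.326 = 3.920%.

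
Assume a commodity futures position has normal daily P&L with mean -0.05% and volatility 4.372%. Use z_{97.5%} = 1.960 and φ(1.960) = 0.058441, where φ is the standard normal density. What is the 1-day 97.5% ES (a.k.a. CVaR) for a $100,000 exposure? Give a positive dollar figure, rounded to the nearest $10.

$10,270

Tail multiplier: φ(z)/(1−α) = 0.058441 / 0.025 = 2.338.
ES = −(-0.05%) + 4.372% × 2.338 = 10.272%.
On $100,000: 0.10272 × $100,000 = $10,272.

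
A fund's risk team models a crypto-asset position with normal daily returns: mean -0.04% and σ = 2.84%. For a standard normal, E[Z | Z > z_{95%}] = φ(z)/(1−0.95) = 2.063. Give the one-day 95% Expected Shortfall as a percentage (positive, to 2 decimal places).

ES = −(-0.04%) + 2.84% × 2.063 = 5.899%.

5.90%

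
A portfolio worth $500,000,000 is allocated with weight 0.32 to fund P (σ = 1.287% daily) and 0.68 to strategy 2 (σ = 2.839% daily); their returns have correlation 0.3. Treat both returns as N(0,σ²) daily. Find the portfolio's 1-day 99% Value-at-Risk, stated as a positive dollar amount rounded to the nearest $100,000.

σ_p² = 0.32²·1.287² + 0.68²·2.839² + 2·0.3·0.32·0.68·1.287·2.839 = 4.3736 (%²).
σ_p = √4.3736 = 2.091%.
At 99%, z = 2.326.
VaR = 2.326 × 2.091% = 4.864%; on $500,000,000 that is $24,320,000.

$24,300,000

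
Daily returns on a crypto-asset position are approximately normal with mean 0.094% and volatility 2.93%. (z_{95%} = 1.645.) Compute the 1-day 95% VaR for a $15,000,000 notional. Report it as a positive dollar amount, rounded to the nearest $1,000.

$709,000

VaR = −μ + z·σ = −(0.094%) + 1.645 × 2.93% = 4.726%.
On $15,000,000: 0.04726 × $15,000,000 = $708,900.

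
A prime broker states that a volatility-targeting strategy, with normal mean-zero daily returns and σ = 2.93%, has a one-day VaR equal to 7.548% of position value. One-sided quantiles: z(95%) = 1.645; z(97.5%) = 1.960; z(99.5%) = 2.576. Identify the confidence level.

99.5%

Implied z = VaR/σ = 7.548 / 2.93 = 2.576.
This matches z(99.5%) = 2.576.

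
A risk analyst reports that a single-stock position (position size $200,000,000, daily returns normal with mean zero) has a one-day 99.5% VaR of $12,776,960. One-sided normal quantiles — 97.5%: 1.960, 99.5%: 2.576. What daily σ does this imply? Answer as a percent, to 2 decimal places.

VaR as a fraction: $12,776,960 / $200,000,000 = 6.388%.
σ = VaR / z = 6.388% / 2.576 = 2.480%.

2.48%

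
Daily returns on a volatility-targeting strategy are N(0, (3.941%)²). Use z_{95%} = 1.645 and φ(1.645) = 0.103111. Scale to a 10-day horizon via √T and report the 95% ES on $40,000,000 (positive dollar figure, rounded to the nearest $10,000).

$10,280,000

σ_{10d} = 3.941% × √10 = 12.463%.
ES multiplier = φ(z)/(1−α) = 0.103111/0.05 = 2.062.
ES = 12.463% × 2.062 = 25.699%; on $40,000,000: $10,279,600.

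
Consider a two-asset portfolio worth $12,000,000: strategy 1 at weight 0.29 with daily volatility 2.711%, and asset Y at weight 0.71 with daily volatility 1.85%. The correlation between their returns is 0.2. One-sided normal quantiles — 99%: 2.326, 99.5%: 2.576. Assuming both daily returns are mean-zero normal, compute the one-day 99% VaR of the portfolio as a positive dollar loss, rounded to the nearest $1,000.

$463,000

σ_p² = 0.29²·2.711² + 0.71²·1.85² + 2·0.2·0.29·0.71·2.711·1.85 = 2.7564 (%²).
σ_p = √2.7564 = 1.660%.
VaR = 2.326 × 1.660% = 3.861%; on $12,000,000 that is $463,320.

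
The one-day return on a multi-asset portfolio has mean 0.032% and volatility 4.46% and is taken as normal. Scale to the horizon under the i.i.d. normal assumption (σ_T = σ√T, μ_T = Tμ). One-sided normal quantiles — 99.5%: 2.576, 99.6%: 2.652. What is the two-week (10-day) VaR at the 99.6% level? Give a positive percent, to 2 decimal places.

37.08%

σ_{10d} = 4.46% × √10 = 14.104%; μ_{10d} = 10 × 0.032% = 0.320%.
VaR = −(0.320%) + 2.652 × 14.104% = 37.084%.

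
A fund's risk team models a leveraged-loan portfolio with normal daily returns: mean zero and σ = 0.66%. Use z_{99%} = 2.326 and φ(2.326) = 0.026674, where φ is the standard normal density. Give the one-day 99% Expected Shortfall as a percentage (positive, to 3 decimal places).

Tail multiplier: φ(z)/(1−α) = 0.026674 / 0.01 = 2.667.
ES = 0.66% × 2.667 = 1.760%.

1.760%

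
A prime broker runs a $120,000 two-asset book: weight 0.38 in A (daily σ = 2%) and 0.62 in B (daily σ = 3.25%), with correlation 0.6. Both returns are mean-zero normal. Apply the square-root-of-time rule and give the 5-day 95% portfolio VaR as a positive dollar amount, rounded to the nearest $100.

σ_p = √(0.38²·2² + 0.62²·3.25² + 2·0.6·0.38·0.62·2·3.25) = 2.545%.
σ_{5d} = 2.545% × √5 = 5.691%.
z(95%) = 1.645.
VaR = 1.645 × 5.691% = 9.362%; on $120,000 that is $11,234.

$11,200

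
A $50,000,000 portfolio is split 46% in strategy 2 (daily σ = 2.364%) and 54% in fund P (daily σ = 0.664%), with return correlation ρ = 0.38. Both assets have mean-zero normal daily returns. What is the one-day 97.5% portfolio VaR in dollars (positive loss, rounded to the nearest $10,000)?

σ_p² = 0.46²·2.364² + 0.54²·0.664² + 2·0.38·0.46·0.54·2.364·0.664 = 1.6074 (%²).
σ_p = √1.6074 = 1.268%.
At 97.5%, z = 1.960.
VaR = 1.960 × 1.268% = 2.485%; on $50,000,000 that is $1,242,500.

$1,240,000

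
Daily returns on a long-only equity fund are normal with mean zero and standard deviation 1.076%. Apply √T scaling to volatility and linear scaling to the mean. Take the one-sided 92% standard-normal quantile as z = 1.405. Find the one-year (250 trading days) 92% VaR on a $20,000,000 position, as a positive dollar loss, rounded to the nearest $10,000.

σ_{250d} = 1.076% × √250 = 17.013%.
VaR = 1.405 × 17.013% = 23.903%.
On $20,000,000: 0.23903 × $20,000,000 = $4,780,600.

$4,780,000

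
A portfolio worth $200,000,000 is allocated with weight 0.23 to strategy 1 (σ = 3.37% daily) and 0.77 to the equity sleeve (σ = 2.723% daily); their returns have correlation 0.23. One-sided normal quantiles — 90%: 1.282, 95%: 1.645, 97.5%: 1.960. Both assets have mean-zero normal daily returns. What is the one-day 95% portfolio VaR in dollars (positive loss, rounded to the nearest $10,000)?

$7,890,000

σ_p² = 0.23²·3.37² + 0.77²·2.723² + 2·0.23·0.23·0.77·3.37·2.723 = 5.7445 (%²).
σ_p = √5.7445 = 2.397%.
VaR = 1.645 × 2.397% = 3.943%; on $200,000,000 that is $7,886,000.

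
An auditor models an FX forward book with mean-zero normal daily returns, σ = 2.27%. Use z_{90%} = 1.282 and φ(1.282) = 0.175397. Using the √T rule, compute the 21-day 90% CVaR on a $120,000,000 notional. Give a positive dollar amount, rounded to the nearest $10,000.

$21,890,000

σ_{21d} = 2.27% × √21 = 10.402%.
ES multiplier = φ(z)/(1−α) = 0.175397/0.1 = 1.754.
ES = 10.402% × 1.754 = 18.245%; on $120,000,000: $21,894,000.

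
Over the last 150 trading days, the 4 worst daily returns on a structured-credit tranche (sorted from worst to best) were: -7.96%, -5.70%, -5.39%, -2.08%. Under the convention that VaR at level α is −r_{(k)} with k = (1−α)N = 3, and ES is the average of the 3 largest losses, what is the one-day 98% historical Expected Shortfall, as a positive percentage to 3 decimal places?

6.350%

The 3 worst returns sum to -19.05%.
ES = −(-19.05%) / 3 = 6.35% ≈ 6.350%.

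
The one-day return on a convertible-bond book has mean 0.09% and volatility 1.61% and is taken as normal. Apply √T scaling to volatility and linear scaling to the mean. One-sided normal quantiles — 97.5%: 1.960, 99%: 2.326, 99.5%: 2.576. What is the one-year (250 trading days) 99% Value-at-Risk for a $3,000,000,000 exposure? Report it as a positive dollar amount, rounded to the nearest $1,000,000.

σ_{250d} = 1.61% × √250 = 25.456%; μ_{250d} = 250 × 0.09% = 22.500%.
VaR = −(22.500%) + 2.326 × 25.456% = 36.711%.
On $3,000,000,000: 0.36711 × $3,000,000,000 = $1,101,330,000.

$1,101,000,000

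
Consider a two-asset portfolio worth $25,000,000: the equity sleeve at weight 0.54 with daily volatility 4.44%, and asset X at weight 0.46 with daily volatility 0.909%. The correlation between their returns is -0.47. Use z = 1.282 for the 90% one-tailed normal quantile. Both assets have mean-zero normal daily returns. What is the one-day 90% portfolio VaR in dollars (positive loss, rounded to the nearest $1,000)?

σ_p² = 0.54²·4.44² + 0.46²·0.909² + 2·-0.47·0.54·0.46·4.44·0.909 = 4.9809 (%²).
σ_p = √4.9809 = 2.232%.
VaR = 1.282 × 2.232% = 2.861%; on $25,000,000 that is $715,250.

$715,000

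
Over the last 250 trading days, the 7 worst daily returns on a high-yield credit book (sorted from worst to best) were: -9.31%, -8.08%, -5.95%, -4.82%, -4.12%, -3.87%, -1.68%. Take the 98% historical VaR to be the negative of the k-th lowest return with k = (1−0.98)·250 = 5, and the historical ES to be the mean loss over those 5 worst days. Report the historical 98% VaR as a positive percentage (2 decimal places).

k = 5; the 5th lowest return is -4.12%, so VaR = 4.12%.

4.12%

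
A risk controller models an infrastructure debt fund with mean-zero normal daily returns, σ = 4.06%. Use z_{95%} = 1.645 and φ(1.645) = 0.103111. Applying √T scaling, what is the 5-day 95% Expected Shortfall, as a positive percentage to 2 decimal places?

σ_{5d} = 4.06% × √5 = 9.078%.
ES multiplier = φ(z)/(1−α) = 0.103111/0.05 = 2.062.
ES = 9.078% × 2.062 = 18.719%.

18.72%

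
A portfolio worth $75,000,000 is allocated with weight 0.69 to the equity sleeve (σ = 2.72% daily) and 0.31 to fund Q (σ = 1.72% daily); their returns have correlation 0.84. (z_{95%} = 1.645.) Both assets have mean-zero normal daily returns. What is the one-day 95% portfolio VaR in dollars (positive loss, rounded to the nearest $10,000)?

σ_p² = 0.69²·2.72² + 0.31²·1.72² + 2·0.84·0.69·0.31·2.72·1.72 = 5.4879 (%²).
σ_p = √5.4879 = 2.343%.
VaR = 1.645 × 2.343% = 3.854%; on $75,000,000 that is $2,890,500.

$2,890,000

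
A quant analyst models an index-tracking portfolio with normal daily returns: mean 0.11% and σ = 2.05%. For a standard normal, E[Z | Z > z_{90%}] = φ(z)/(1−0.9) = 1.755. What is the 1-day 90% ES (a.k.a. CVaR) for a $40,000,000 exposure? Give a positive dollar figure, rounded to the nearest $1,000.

ES = −(0.11%) + 2.05% × 1.755 = 3.488%.
On $40,000,000: 0.03488 × $40,000,000 = $1,395,200.

$1,395,000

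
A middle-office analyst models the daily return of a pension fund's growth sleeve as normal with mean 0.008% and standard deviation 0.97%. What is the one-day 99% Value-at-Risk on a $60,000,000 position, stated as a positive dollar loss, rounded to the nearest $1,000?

$1,349,000

At 99% one-sided, z = 2.326.
VaR = −μ + z·σ = −(0.008%) + 2.326 × 0.97% = 2.248%.
On $60,000,000: 0.02248 × $60,000,000 = $1,348,800.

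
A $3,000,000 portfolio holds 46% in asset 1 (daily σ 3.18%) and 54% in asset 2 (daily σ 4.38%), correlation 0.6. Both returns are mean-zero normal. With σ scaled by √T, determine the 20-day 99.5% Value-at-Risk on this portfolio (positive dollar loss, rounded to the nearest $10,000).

$1,190,000

σ_p = √(0.46²·3.18² + 0.54²·4.38² + 2·0.6·0.46·0.54·3.18·4.38) = 3.448%.
σ_{20d} = 3.448% × √20 = 15.420%.
z(99.5%) = 2.576.
VaR = 2.576 × 15.420% = 39.722%; on $3,000,000 that is $1,191,660.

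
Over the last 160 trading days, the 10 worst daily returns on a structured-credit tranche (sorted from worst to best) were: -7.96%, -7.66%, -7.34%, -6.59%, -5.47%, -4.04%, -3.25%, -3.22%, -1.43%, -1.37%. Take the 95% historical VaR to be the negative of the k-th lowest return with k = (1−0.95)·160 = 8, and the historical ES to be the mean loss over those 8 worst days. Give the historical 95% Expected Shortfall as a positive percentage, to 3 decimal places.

The 8 worst returns sum to -45.53%.
ES = −(-45.53%) / 8 = 5.69125% ≈ 5.691%.

5.691%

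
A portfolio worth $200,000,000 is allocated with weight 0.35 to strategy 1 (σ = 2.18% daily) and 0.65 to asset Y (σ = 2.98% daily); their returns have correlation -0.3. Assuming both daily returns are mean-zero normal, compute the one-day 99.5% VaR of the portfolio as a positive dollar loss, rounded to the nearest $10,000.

$9,570,000

σ_p² = 0.35²·2.18² + 0.65²·2.98² + 2·-0.3·0.35·0.65·2.18·2.98 = 3.4474 (%²).
σ_p = √3.4474 = 1.857%.
At 99.5%, z = 2.576.
VaR = 2.576 × 1.857% = 4.784%; on $200,000,000 that is $9,568,000.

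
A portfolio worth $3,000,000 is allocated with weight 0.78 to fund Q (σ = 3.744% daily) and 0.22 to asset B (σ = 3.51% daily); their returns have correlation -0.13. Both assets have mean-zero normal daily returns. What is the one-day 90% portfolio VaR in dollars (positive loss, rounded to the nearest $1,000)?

σ_p² = 0.78²·3.744² + 0.22²·3.51² + 2·-0.13·0.78·0.22·3.744·3.51 = 8.5382 (%²).
σ_p = √8.5382 = 2.922%.
At 90%, z = 1.282.
VaR = 1.282 × 2.922% = 3.746%; on $3,000,000 that is $112,380.

$112,000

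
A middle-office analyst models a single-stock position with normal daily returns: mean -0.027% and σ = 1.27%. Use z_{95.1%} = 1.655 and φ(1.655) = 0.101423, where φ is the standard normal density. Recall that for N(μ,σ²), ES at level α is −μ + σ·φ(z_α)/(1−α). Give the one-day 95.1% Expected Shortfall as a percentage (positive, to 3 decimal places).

2.656%

Tail multiplier: φ(z)/(1−α) = 0.101423 / 0.049 = 2.070.
ES = −(-0.027%) + 1.27% × 2.070 = 2.656%.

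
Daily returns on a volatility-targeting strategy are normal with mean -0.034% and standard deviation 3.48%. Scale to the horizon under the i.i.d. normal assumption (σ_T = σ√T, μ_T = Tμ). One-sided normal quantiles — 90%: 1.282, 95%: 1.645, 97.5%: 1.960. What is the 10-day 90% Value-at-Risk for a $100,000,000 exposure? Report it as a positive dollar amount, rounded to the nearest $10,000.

$14,450,000

σ_{10d} = 3.48% × √10 = 11.005%; μ_{10d} = 10 × -0.034% = -0.340%.
VaR = −(-0.340%) + 1.282 × 11.005% = 14.448%.
On $100,000,000: 0.14448 × $100,000,000 = $14,448,000.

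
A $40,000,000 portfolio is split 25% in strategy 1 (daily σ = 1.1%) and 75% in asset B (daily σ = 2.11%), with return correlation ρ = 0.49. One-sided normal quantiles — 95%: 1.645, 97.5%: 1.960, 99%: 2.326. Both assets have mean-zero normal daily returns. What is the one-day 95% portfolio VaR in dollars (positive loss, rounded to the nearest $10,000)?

$1,140,000

σ_p² = 0.25²·1.1² + 0.75²·2.11² + 2·0.49·0.25·0.75·1.1·2.11 = 3.0064 (%²).
σ_p = √3.0064 = 1.734%.
VaR = 1.645 × 1.734% = 2.852%; on $40,000,000 that is $1,140,800.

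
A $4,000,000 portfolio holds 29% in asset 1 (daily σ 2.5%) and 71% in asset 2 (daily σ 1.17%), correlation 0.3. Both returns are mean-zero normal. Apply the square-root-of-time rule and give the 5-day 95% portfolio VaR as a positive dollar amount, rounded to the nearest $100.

σ_p = √(0.29²·2.5² + 0.71²·1.17² + 2·0.3·0.29·0.71·2.5·1.17) = 1.256%.
σ_{5d} = 1.256% × √5 = 2.809%.
z(95%) = 1.645.
VaR = 1.645 × 2.809% = 4.621%; on $4,000,000 that is $184,840.

$184,800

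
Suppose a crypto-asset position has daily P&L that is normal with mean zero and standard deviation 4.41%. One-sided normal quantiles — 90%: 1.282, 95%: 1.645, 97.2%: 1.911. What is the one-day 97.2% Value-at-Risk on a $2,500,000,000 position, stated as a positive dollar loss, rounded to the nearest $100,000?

VaR = z·σ = 1.911 × 4.41% = 8.428%.
On $2,500,000,000: 0.08428 × $2,500,000,000 = $210,700,000.

$210,700,000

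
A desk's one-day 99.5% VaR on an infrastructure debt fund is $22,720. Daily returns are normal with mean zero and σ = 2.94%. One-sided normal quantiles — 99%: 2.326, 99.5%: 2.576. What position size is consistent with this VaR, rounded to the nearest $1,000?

$300,000

VaR as a fraction of value: z·σ = 2.576 × 2.94% = 7.57344%.
Position = $22,720 / 0.0757344 = $299,996.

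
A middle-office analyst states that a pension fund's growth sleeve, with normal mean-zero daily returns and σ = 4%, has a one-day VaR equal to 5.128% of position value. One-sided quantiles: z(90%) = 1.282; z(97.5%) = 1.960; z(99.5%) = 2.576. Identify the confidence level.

90%

Implied z = VaR/σ = 5.128 / 4 = 1.282.
This matches z(90%) = 1.282.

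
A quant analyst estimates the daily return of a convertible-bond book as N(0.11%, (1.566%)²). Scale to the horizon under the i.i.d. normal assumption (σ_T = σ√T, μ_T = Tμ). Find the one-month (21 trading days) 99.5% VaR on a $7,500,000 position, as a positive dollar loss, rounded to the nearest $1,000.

$1,213,000

At 99.5%, z = 2.576.
σ_{21d} = 1.566% × √21 = 7.176%; μ_{21d} = 21 × 0.11% = 2.310%.
VaR = −(2.310%) + 2.576 × 7.176% = 16.175%.
On $7,500,000: 0.16175 × $7,500,000 = $1,213,125.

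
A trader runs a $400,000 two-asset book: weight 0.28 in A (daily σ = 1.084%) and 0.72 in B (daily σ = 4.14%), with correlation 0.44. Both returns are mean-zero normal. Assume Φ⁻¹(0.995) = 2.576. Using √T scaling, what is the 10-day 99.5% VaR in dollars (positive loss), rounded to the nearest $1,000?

$102,000

σ_p = √(0.28²·1.084² + 0.72²·4.14² + 2·0.44·0.28·0.72·1.084·4.14) = 3.126%.
σ_{10d} = 3.126% × √10 = 9.885%.
VaR = 2.576 × 9.885% = 25.464%; on $400,000 that is $101,856.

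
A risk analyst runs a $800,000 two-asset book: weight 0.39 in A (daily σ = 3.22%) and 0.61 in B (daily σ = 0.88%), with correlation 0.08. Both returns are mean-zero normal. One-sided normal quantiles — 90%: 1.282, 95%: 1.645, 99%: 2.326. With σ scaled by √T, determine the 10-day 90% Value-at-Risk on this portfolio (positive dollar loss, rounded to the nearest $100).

σ_p = √(0.39²·3.22² + 0.61²·0.88² + 2·0.08·0.39·0.61·3.22·0.88) = 1.405%.
σ_{10d} = 1.405% × √10 = 4.443%.
VaR = 1.282 × 4.443% = 5.696%; on $800,000 that is $45,568.

$45,600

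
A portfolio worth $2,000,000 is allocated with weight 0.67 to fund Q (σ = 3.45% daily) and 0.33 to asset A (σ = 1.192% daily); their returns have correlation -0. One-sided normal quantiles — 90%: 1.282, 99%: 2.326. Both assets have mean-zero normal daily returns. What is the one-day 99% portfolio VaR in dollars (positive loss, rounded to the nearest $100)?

σ_p² = 0.67²·3.45² + 0.33²·1.192² + 2·-0·0.67·0.33·3.45·1.192 = 5.4978 (%²).
σ_p = √5.4978 = 2.345%.
VaR = 2.326 × 2.345% = 5.454%; on $2,000,000 that is $109,080.

$109,100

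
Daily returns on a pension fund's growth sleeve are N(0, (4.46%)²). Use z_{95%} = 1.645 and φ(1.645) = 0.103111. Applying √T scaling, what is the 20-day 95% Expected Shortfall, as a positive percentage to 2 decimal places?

41.13%

σ_{20d} = 4.46% × √20 = 19.946%.
ES multiplier = φ(z)/(1−α) = 0.103111/0.05 = 2.062.
ES = 19.946% × 2.062 = 41.129%.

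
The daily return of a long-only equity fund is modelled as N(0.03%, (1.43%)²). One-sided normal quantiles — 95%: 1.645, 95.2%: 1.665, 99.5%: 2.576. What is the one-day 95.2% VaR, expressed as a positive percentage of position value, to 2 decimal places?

VaR = −μ + z·σ = −(0.03%) + 1.665 × 1.43% = 2.351%.

2.35%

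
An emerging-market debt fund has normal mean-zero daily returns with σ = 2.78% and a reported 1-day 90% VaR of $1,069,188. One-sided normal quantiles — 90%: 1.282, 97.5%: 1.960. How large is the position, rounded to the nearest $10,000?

$30,000,000

VaR as a fraction of value: z·σ = 1.282 × 2.78% = 3.56396%.
Position = $1,069,188 / 0.0356396 = $30,000,000.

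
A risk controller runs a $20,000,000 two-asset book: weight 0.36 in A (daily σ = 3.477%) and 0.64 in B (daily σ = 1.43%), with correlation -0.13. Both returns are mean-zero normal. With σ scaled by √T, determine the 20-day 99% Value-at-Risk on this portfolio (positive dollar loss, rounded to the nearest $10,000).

σ_p = √(0.36²·3.477² + 0.64²·1.43² + 2·-0.13·0.36·0.64·3.477·1.43) = 1.451%.
σ_{20d} = 1.451% × √20 = 6.489%.
z(99%) = 2.326.
VaR = 2.326 × 6.489% = 15.093%; on $20,000,000 that is $3,018,600.

$3,020,000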